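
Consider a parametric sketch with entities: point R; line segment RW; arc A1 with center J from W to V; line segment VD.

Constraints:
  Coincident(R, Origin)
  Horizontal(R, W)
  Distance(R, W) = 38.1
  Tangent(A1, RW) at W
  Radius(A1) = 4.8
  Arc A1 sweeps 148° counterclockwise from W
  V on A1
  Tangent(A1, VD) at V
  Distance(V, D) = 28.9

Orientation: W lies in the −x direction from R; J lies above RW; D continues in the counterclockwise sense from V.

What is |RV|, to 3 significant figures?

36.6

R is at the origin; RW is horizontal with |RW| = 38.1 and W on the −x side, so W = (-38.1, 0.00). Tangency of A1 to RW means the radius JW is perpendicular to RW, so J = W + (0, 4.8) = (-38.1, 4.80). On A1, W sits at bearing -90° from J; a 148° counterclockwise sweep puts V at bearing 58°, so V = J + 4.8·(cos 58°, sin 58°) = (-35.6, 8.87). Then |RV| = |V − R| = 36.6.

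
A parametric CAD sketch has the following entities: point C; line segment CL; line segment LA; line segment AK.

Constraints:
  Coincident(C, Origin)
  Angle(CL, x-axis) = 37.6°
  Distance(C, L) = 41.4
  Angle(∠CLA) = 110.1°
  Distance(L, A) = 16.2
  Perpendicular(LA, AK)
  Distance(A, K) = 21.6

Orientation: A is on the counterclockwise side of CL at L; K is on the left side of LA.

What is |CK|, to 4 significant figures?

34.99

C is at the origin; CL runs at 37.6° with length 41.4, so L = 41.4·(cos 37.6°, sin 37.6°) = (32.80, 25.26). ∠CLA = 110.1°, so LA runs at 37.6° + (180° − 110.1°) = 107.5° from the x-axis; with |LA| = 16.2, A = L + 16.2·(cos 107.5°, sin 107.5°) = (27.93, 40.71). LA ⟂ AK; with |AK| = 21.6 on the left of LA, K = A + 21.6·(-0.9537, -0.3007) = (7.329, 34.21). Then |CK| = |K − C| = 34.99.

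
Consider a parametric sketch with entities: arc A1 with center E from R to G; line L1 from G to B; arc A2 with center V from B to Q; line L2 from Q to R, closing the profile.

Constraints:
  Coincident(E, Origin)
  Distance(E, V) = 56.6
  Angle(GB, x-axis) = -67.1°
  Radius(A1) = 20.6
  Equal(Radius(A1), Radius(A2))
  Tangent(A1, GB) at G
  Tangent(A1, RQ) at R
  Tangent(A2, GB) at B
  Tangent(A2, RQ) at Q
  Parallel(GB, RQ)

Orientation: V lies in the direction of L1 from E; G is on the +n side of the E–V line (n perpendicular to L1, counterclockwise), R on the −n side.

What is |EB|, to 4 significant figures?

60.23

Tangency of A1 to both parallel lines with radius 20.6 puts G and R at E ± 20.6·n: G = (18.98, 8.016), R = (-18.98, -8.016). Equal radii place B and Q the same way about V: B = V + 20.6·n = (41.00, -44.12), Q = V − 20.6·n = (3.048, -60.16). Then |EB| = |B − E| = 60.23.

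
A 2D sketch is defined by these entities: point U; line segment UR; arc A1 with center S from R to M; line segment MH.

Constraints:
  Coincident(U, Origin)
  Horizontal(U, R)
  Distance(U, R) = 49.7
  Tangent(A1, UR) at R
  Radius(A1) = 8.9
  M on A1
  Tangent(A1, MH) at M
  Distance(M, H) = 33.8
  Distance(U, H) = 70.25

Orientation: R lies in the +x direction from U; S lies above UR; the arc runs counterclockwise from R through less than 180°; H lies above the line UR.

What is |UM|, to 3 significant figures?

59.4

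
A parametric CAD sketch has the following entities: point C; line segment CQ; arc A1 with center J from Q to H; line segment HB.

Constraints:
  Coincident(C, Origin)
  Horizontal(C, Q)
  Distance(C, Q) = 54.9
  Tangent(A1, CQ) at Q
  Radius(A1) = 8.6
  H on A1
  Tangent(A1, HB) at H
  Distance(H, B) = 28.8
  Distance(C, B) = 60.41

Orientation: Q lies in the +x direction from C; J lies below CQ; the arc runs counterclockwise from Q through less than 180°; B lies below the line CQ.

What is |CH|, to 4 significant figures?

47.15

Checks: C.y = 0.00, Q.y = 0.00 ✓; |JH| = 8.600 ✓; ∠(JH, HB) = 90.00° ✓; |HB| = 28.80 ✓; |CB| = 60.41 ✓.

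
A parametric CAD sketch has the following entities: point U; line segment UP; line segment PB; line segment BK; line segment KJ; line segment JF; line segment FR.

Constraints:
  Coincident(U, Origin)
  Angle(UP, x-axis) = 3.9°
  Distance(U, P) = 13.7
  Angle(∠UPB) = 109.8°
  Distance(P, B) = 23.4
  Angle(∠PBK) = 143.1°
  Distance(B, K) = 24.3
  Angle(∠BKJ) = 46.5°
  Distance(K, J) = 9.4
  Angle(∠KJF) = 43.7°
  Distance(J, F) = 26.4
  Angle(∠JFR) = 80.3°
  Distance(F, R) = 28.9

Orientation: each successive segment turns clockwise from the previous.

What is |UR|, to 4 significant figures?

73.97

U is at the origin; UP runs at 3.9° with length 13.7, so P = (13.67, 0.9318). ∠UPB = 109.8° gives PB at -66.30° from the x-axis; with |PB| = 23.4, B = (23.07, -20.49). ∠PBK = 143.1° gives BK at -103.2° from the x-axis; with |BK| = 24.3, K = (17.52, -44.15). ∠BKJ = 46.5° gives KJ at 123.3° from the x-axis; with |KJ| = 9.4, J = (12.36, -36.30). ∠KJF = 43.7° gives JF at -13.00° from the x-axis; with |JF| = 26.4, F = (38.09, -42.23). ∠JFR = 80.3° gives FR at -112.7° from the x-axis; with |FR| = 28.9, R = (26.93, -68.90). Then |UR| = |R − U| = 73.97.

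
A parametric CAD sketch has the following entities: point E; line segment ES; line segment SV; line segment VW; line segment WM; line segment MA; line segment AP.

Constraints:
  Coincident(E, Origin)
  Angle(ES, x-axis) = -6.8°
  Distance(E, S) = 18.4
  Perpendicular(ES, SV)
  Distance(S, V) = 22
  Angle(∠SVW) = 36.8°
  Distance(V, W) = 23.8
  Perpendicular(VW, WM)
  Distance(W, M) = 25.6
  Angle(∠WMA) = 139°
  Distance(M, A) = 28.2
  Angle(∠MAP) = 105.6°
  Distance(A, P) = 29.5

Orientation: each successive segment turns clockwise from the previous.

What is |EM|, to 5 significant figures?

27.583

E is at the origin; ES runs at -6.8° with length 18.4, so S = (18.271, -2.1786). ES is perpendicular to SV, so SV runs at -96.800°; with |SV| = 22.0, V = (15.666, -24.024). ∠SVW = 36.8° gives VW at 120.00° from the x-axis; with |VW| = 23.8, W = (3.7657, -3.4125). The perpendicularity gives WM at right angles to VW, so WM runs at 30.000°; with |WM| = 25.6, M = (25.936, 9.3875). Then |EM| = |M − E| = 27.583.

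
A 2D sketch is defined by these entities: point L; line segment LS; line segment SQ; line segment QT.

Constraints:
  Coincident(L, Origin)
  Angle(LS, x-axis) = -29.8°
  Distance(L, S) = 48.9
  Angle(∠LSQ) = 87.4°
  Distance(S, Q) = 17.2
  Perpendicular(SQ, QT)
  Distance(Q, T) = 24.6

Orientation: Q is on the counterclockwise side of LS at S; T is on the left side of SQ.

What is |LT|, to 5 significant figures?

28.504

L is at the origin; LS runs at -29.8° with length 48.9, so S = 48.9·(cos -29.8°, sin -29.8°) = (42.434, -24.302). ∠LSQ = 87.4°, so SQ runs at -29.8° + (180° − 87.4°) = 62.800° from the x-axis; with |SQ| = 17.2, Q = S + 17.2·(cos 62.800°, sin 62.800°) = (50.296, -9.0041). SQ is perpendicular to QT; with |QT| = 24.6 on the left of SQ, T = Q + 24.6·(-0.88942, 0.45710) = (28.416, 2.2405). Then |LT| = |T − L| = 28.504.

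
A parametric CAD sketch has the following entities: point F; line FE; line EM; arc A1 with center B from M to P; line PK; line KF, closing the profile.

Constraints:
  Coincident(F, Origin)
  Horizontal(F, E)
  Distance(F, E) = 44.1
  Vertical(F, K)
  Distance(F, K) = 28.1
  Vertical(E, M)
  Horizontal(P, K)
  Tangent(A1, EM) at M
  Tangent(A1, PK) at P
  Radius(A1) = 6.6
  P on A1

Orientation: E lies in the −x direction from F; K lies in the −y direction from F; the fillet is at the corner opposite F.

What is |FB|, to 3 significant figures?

43.2

F is at the origin; F and E share the same y with |FE| = 44.1 and E on the −x side, so E = (-44.1, 0.00). FK is vertical with |FK| = 28.1 and K on the −y side, so K = (0.00, -28.1). The virtual corner opposite F is at (-44.1, -28.1). The tangent condition forces BM to be normal to EM and the tangent condition forces BP to be normal to PK, with radius 6.6, so the center B sits 6.6 in from both sides at B = (-37.5, -21.5). Then |FB| = |B − F| = 43.2.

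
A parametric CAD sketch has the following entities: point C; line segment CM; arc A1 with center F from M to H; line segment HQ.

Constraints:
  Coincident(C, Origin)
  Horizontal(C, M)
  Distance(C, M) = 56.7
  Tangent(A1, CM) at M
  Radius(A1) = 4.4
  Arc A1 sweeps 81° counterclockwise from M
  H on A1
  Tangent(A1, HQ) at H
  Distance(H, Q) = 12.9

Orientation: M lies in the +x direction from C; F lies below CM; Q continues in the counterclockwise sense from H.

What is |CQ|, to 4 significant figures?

52.96

On A1, M sits at bearing 90° from F; an 81° counterclockwise sweep puts H at bearing 171°, so H = F + 4.4·(cos 171°, sin 171°) = (52.35, -3.712). The tangent condition forces FH to be normal to HQ, so HQ runs along (−sin 171°, cos 171°); with |HQ| = 12.9, Q = (50.34, -16.45). Then |CQ| = |Q − C| = 52.96.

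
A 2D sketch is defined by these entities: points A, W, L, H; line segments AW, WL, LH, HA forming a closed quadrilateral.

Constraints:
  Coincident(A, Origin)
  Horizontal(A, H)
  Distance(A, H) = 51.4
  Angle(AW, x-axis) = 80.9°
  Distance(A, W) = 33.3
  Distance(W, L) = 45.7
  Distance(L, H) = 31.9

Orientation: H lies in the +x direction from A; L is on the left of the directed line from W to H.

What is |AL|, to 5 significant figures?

60.116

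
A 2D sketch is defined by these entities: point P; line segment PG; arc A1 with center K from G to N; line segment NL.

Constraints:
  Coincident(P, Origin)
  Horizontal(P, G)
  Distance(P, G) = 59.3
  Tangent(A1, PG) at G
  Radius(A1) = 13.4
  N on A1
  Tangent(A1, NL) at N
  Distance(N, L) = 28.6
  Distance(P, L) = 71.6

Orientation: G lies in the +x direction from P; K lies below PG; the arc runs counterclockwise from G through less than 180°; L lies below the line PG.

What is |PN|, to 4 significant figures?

49.88

Checks: |KN| = 13.40 ✓; ∠(KN, NL) = 90.00° ✓; |NL| = 28.60 ✓; |PL| = 71.60 ✓.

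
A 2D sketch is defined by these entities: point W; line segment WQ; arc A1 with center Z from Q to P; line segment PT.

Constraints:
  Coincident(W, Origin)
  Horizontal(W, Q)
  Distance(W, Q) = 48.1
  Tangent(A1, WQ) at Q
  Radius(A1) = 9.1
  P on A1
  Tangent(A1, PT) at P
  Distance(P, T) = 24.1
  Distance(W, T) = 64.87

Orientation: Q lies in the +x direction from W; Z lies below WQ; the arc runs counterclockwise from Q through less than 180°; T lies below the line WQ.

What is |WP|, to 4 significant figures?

43.36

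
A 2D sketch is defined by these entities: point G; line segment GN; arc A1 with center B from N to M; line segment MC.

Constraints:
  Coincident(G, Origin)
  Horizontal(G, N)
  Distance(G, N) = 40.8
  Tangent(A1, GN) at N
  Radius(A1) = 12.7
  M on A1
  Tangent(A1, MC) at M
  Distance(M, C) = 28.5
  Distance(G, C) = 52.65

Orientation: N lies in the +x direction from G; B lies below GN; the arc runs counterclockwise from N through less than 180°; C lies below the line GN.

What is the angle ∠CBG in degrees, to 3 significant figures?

89.4°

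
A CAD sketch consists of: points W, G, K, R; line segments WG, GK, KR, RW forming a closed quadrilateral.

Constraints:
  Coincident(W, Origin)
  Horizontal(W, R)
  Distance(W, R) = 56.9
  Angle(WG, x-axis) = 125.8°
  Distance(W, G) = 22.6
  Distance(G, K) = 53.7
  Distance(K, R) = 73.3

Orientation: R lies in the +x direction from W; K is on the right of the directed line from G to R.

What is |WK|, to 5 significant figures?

35.848

Checks: |GK| = 53.70 ✓; |KR| = 73.30 ✓.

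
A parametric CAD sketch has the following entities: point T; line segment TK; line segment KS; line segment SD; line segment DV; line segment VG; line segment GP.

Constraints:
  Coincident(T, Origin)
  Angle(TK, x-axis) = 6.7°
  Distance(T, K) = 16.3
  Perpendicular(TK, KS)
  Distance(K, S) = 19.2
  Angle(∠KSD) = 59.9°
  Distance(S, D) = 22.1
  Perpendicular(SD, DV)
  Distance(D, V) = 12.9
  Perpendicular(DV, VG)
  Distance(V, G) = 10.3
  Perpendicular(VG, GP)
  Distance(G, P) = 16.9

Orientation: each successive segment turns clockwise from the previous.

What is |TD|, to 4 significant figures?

8.592

TK ⟂ KS, so KS runs at -83.30°; with |KS| = 19.2, S = (18.43, -17.17). ∠KSD = 59.9° gives SD at 156.6° from the x-axis; with |SD| = 22.1, D = (-1.854, -8.390). Then |TD| = |D − T| = 8.592.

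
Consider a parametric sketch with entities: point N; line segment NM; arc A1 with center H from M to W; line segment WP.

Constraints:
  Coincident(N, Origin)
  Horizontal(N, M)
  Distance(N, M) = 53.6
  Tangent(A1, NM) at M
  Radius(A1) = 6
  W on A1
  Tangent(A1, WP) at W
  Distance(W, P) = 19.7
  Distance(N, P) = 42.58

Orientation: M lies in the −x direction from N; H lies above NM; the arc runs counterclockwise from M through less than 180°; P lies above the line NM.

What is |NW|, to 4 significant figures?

48.63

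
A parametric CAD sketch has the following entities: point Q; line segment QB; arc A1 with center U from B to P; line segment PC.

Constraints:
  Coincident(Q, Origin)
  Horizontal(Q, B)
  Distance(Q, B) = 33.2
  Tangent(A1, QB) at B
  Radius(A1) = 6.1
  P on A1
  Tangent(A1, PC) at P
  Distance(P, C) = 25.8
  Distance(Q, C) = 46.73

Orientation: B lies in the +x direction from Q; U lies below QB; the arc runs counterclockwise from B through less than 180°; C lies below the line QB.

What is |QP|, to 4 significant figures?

28.31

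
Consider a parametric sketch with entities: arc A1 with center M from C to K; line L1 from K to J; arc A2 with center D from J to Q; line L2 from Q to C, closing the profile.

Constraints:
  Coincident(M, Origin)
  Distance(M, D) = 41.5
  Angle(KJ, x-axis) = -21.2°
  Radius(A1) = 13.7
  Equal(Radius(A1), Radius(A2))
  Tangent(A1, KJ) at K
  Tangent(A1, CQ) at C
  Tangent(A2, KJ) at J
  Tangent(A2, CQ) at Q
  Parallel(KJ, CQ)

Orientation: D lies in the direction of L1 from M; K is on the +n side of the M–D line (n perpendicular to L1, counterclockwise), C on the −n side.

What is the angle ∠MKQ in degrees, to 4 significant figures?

56.57°

The slot axis is L1's direction at -21.2°, so u = (cos -21.2°, sin -21.2°) = (0.9323, -0.3616) and n = (−sin -21.2°, cos -21.2°) = (0.3616, 0.9323). M is at the origin and D lies 41.5 along u from M, so D = 41.5·u = (38.69, -15.01). Tangency of A1 to both parallel lines with radius 13.7 puts K and C at M ± 13.7·n: K = (4.954, 12.77), C = (-4.954, -12.77). Equal radii place J and Q the same way about D: J = D + 13.7·n = (43.65, -2.235), Q = D − 13.7·n = (33.74, -27.78). Then cos ∠MKQ = KM·KQ / (|KM||KQ|), giving 56.57°.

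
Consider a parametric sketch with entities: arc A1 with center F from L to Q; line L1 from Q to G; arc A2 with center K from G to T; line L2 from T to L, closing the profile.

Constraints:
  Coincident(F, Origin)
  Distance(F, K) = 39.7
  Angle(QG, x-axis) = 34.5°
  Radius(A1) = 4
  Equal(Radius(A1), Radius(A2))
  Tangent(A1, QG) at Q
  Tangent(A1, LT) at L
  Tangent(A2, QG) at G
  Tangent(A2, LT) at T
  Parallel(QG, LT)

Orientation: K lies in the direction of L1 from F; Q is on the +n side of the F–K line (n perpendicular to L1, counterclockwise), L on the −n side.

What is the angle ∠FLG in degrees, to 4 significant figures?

78.61°

Tangency of A1 to both parallel lines with radius 4.0 puts Q and L at F ± 4.0·n: Q = (-2.266, 3.297), L = (2.266, -3.297). Equal radii place G and T the same way about K: G = K + 4.0·n = (30.45, 25.78), T = K − 4.0·n = (34.98, 19.19). Then cos ∠FLG = LF·LG / (|LF||LG|), giving 78.61°.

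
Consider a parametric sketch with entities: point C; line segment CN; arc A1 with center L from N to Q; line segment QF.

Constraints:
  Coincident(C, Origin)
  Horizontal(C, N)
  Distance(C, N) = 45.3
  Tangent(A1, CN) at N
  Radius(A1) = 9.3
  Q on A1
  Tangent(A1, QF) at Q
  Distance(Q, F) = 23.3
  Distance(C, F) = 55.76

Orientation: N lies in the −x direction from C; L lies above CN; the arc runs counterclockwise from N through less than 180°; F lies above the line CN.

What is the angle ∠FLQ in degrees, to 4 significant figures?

68.24°

C is at the origin; CN is horizontal with |CN| = 45.3 and N on the −x side, so N = (-45.30, 0.000). The tangent condition forces LN to be normal to CN, so L = N + (0, 9.3) = (-45.30, 9.300). Since LQ ⟂ QF (tangency), |LF| = √(9.3² + 23.3²) = 25.09 regardless of where Q sits on A1. So F lies on both circle(C, 55.76) and circle(L, 25.09); the above-CN intersection is F = (-43.92, 34.35). Q is the foot of the tangent from F: Q = (-36.49, 12.27).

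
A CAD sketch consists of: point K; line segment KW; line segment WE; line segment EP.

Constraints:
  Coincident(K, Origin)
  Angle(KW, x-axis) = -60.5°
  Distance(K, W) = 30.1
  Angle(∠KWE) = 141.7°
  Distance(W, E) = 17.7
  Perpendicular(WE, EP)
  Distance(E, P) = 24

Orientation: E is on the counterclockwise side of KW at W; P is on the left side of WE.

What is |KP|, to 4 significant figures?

41.67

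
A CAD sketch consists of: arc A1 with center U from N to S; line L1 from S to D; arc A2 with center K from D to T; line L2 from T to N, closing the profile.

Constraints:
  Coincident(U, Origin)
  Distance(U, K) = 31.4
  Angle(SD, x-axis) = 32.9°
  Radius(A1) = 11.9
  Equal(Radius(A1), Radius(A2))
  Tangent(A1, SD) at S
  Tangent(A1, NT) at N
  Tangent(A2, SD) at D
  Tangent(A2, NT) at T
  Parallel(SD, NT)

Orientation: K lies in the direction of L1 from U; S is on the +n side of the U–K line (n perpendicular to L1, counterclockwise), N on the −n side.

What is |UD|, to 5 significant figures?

33.579

The slot axis is L1's direction at 32.9°, so u = (cos 32.9°, sin 32.9°) = (0.83962, 0.54317) and n = (−sin 32.9°, cos 32.9°) = (-0.54317, 0.83962). U is at the origin and K lies 31.4 along u from U, so K = 31.4·u = (26.364, 17.056). Tangency of A1 to both parallel lines with radius 11.9 puts S and N at U ± 11.9·n: S = (-6.4638, 9.9915), N = (6.4638, -9.9915). Equal radii place D and T the same way about K: D = K + 11.9·n = (19.900, 27.047), T = K − 11.9·n = (32.828, 7.0642). Then |UD| = |D − U| = 33.579.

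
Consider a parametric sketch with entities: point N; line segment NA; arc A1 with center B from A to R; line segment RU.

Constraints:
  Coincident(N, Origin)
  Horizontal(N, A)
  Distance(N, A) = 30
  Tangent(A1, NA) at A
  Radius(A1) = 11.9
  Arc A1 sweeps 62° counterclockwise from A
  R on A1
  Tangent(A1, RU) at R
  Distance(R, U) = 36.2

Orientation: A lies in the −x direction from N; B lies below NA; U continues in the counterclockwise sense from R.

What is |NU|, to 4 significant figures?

69.08

N is at the origin; N and A share the same y with |NA| = 30.0 and A on the −x side, so A = (-30.00, 0.000). The tangent condition forces BA to be normal to NA, so B = A + (0, -11.9) = (-30.00, -11.90). On A1, A sits at bearing 90° from B; a 62° counterclockwise sweep puts R at bearing 152°, so R = B + 11.9·(cos 152°, sin 152°) = (-40.51, -6.313). A1 meets RU tangentially, so BR is at right angles to RU, so RU runs along (−sin 152°, cos 152°); with |RU| = 36.2, U = (-57.50, -38.28). Then |NU| = |U − N| = 69.08.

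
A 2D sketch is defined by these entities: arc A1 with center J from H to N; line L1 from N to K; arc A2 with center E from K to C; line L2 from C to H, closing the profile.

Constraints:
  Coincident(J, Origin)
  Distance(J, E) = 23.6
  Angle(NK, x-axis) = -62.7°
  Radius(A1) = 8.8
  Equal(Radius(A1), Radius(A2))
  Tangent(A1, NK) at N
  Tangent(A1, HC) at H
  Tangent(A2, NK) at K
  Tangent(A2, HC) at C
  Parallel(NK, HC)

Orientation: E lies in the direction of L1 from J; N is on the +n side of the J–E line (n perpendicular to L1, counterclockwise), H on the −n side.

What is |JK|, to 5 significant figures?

25.187

The slot axis is L1's direction at -62.7°, so u = (cos -62.7°, sin -62.7°) = (0.45865, -0.88862) and n = (−sin -62.7°, cos -62.7°) = (0.88862, 0.45865). J is at the origin and E lies 23.6 along u from J, so E = 23.6·u = (10.824, -20.971). Tangency of A1 to both parallel lines with radius 8.8 puts N and H at J ± 8.8·n: N = (7.8198, 4.0361), H = (-7.8198, -4.0361). Equal radii place K and C the same way about E: K = E + 8.8·n = (18.644, -16.935), C = E − 8.8·n = (3.0043, -25.007). Then |JK| = |K − J| = 25.187.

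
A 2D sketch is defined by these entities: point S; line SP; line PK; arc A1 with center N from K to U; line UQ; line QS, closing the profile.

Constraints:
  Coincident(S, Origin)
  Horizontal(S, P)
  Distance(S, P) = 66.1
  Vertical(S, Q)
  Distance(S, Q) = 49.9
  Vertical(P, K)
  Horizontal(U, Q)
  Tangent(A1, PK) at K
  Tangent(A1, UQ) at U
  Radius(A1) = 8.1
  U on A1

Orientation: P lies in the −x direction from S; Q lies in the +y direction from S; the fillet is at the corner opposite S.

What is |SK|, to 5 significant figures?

78.208

The virtual corner opposite S is at (-66.100, 49.900). The tangent condition forces NK to be normal to PK and A1 meets UQ tangentially, so NU is at right angles to UQ, with radius 8.1, so the center N sits 8.1 in from both sides at N = (-58.000, 41.800). That places the tangent points at K = (-66.100, 41.800) on PK and U = (-58.000, 49.900) on UQ. Then |SK| = |K − S| = 78.208.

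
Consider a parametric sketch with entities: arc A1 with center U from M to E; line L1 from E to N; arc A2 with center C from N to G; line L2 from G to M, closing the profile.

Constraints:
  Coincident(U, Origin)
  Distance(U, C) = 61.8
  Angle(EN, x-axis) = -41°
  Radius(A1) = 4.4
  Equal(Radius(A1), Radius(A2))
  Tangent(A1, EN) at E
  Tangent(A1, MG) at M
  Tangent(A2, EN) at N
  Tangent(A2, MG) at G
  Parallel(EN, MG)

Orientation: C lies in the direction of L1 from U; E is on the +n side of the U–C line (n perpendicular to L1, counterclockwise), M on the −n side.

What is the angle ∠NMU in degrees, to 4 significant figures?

81.90°

The slot axis is L1's direction at -41.0°, so u = (cos -41.0°, sin -41.0°) = (0.7547, -0.6561) and n = (−sin -41.0°, cos -41.0°) = (0.6561, 0.7547). U is at the origin and C lies 61.8 along u from U, so C = 61.8·u = (46.64, -40.54). Tangency of A1 to both parallel lines with radius 4.4 puts E and M at U ± 4.4·n: E = (2.887, 3.321), M = (-2.887, -3.321). Equal radii place N and G the same way about C: N = C + 4.4·n = (49.53, -37.22), G = C − 4.4·n = (43.75, -43.87). Then cos ∠NMU = MN·MU / (|MN||MU|), giving 81.90°.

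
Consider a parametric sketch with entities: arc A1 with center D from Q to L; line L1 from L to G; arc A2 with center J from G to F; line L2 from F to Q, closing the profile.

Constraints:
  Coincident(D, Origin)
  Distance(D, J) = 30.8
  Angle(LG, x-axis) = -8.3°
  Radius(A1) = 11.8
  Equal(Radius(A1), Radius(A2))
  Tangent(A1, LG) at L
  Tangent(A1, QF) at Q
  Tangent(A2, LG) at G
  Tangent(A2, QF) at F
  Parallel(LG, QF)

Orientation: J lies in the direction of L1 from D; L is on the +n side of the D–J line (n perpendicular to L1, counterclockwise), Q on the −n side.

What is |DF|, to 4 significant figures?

32.98

Tangency of A1 to both parallel lines with radius 11.8 puts L and Q at D ± 11.8·n: L = (1.703, 11.68), Q = (-1.703, -11.68). Equal radii place G and F the same way about J: G = J + 11.8·n = (32.18, 7.230), F = J − 11.8·n = (28.77, -16.12). Then |DF| = |F − D| = 32.98.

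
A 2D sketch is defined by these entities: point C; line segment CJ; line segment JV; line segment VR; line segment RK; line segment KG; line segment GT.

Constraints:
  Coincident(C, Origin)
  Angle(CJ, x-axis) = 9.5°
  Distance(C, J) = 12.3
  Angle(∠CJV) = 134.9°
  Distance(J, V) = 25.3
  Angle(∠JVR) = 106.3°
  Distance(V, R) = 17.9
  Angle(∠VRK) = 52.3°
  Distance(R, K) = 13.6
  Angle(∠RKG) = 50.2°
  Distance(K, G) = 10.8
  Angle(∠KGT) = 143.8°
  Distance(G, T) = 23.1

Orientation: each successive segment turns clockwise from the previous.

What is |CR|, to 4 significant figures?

39.91

C is at the origin; CJ runs at 9.5° with length 12.3, so J = (12.13, 2.030). ∠CJV = 134.9° gives JV at -35.60° from the x-axis; with |JV| = 25.3, V = (32.70, -12.70). ∠JVR = 106.3° gives VR at -109.3° from the x-axis; with |VR| = 17.9, R = (26.79, -29.59). Then |CR| = |R − C| = 39.91.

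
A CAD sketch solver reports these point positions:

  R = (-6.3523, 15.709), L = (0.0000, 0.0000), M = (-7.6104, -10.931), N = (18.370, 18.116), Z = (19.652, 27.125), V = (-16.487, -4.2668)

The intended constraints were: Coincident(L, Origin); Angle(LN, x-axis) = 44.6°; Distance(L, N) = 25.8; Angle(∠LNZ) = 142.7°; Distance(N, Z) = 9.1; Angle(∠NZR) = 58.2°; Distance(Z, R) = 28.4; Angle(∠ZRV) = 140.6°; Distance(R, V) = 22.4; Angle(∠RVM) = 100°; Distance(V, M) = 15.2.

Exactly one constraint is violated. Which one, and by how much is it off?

Distance(V, M) = 15.2 — off by 4.10.

L = (0.00, 0.00) ✓; LN at 44.60° ✓; |LN| = 25.80 ✓; ∠LNZ = 142.7° ✓; |NZ| = 9.100 ✓; ∠NZR = 58.20° ✓; |ZR| = 28.40 ✓; ∠ZRV = 140.6° ✓; |RV| = 22.40 ✓; ∠RVM = 100.0° ✓; |VM| = 11.10 ✗.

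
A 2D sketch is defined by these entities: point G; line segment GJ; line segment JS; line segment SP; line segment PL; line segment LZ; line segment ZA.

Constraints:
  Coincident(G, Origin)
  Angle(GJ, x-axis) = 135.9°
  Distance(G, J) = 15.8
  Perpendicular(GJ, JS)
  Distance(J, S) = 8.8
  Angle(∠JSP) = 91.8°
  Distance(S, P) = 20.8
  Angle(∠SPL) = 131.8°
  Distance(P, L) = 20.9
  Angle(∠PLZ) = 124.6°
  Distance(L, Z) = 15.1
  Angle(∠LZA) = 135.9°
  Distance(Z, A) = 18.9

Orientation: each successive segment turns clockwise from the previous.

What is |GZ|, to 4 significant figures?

26.17

G is at the origin; GJ runs at 135.9° with length 15.8, so J = (-11.35, 11.00). GJ is perpendicular to JS, so JS runs at 45.90°; with |JS| = 8.8, S = (-5.222, 17.31). ∠JSP = 91.8° gives SP at -42.30° from the x-axis; with |SP| = 20.8, P = (10.16, 3.316). ∠SPL = 131.8° gives PL at -90.50° from the x-axis; with |PL| = 20.9, L = (9.980, -17.58). ∠PLZ = 124.6° gives LZ at -145.9° from the x-axis; with |LZ| = 15.1, Z = (-2.524, -26.05). Then |GZ| = |Z − G| = 26.17.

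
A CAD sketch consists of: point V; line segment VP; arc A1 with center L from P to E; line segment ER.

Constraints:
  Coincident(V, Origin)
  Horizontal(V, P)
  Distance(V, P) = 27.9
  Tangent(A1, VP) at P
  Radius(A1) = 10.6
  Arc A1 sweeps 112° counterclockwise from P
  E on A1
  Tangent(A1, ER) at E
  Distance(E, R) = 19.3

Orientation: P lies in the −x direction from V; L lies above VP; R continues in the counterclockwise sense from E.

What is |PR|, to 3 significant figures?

32.6

V is at the origin; VP is horizontal with |VP| = 27.9 and P on the −x side, so P = (-27.9, 0.00). Tangency of A1 to VP means the radius LP is perpendicular to VP, so L = P + (0, 10.6) = (-27.9, 10.6). On A1, P sits at bearing -90° from L; a 112° counterclockwise sweep puts E at bearing 22°, so E = L + 10.6·(cos 22°, sin 22°) = (-18.1, 14.6). The tangent condition forces LE to be normal to ER, so ER runs along (−sin 22°, cos 22°); with |ER| = 19.3, R = (-25.3, 32.5). Then |PR| = |R − P| = 32.6.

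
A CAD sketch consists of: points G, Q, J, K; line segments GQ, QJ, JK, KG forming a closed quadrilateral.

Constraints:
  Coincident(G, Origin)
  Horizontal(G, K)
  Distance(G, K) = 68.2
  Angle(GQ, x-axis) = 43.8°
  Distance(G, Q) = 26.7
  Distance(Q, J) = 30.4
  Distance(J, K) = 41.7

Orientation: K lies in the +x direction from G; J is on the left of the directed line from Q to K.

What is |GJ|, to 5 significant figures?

56.806

G is at the origin; G and K share the same y with |GK| = 68.2 and K in +x, so K = (68.2, 0). GQ runs at 43.8° with |GQ| = 26.7, so Q = (19.271, 18.480). J is determined by |QJ| = 30.4 and |JK| = 41.7 together: it lies at the intersection of circle(Q, 30.4) and circle(K, 41.7). With |QK| = 52.303, the foot of the radical line on QK is 18.363 from Q and the perpendicular offset is √(30.4² − 18.363²) = 24.227. Taking the left-of-QK solution: J = (45.010, 34.657).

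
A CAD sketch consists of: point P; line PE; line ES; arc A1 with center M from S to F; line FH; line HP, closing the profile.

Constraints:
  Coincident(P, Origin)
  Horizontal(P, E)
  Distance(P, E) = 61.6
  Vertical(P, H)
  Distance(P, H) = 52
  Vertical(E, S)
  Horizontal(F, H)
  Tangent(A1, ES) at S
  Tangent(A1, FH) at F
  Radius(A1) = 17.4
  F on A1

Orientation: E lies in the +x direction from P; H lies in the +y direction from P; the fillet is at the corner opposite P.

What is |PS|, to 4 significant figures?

70.65

The virtual corner opposite P is at (61.60, 52.00). Since A1 is tangent to ES there, MS ⟂ ES and tangency of A1 to FH means the radius MF is perpendicular to FH, with radius 17.4, so the center M sits 17.4 in from both sides at M = (44.20, 34.60). That places the tangent points at S = (61.60, 34.60) on ES and F = (44.20, 52.00) on FH. Then |PS| = |S − P| = 70.65.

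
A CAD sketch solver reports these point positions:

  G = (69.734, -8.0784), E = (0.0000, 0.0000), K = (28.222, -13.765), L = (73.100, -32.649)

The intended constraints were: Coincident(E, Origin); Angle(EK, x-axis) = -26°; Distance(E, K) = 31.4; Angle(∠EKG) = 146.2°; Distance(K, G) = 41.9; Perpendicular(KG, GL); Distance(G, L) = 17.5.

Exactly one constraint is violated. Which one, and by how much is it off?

Distance(G, L) = 17.5 — off by 7.30.

E = (0.00, 0.00) ✓; EK at -26.00° ✓; |EK| = 31.40 ✓; ∠EKG = 146.2° ✓; |KG| = 41.90 ✓; ∠(KG, GL) = 90.00° ✓; |GL| = 24.80 ✗.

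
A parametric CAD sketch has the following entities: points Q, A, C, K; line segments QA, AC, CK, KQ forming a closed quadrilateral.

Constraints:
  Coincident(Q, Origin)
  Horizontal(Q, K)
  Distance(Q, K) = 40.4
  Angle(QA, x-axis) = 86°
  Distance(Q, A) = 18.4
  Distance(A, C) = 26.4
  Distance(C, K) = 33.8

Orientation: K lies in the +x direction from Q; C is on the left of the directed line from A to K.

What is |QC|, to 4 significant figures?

39.06

Q is at the origin; QK is horizontal with |QK| = 40.4 and K in +x, so K = (40.4, 0). QA runs at 86.0° with |QA| = 18.4, so A = (1.284, 18.36). C is determined by |AC| = 26.4 and |CK| = 33.8 together: it lies at the intersection of circle(A, 26.4) and circle(K, 33.8). With |AK| = 43.21, the foot of the radical line on AK is 16.45 from A and the perpendicular offset is √(26.4² − 16.45²) = 20.65. Taking the left-of-AK solution: C = (24.95, 30.06).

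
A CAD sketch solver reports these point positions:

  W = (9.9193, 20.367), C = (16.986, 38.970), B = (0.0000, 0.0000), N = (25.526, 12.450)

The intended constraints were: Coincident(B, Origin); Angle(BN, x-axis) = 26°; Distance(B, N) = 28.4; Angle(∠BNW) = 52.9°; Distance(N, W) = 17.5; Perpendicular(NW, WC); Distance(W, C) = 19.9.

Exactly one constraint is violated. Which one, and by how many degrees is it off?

Perpendicular(NW, WC) — off by 6.10°.

B = (0.00, 0.00) ✓; BN at 26.00° ✓; |BN| = 28.40 ✓; ∠BNW = 52.90° ✓; |NW| = 17.50 ✓; ∠(NW, WC) = 83.90° ✗; |WC| = 19.90 ✓.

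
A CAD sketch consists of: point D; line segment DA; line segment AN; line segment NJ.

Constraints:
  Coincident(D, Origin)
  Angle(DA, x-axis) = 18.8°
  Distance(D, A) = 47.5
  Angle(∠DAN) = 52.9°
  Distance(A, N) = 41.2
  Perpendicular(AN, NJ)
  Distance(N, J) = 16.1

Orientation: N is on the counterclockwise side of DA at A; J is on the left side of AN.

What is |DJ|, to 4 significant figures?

25.14

∠DAN = 52.9°, so AN runs at 18.8° + (180° − 52.9°) = 145.9° from the x-axis; with |AN| = 41.2, N = A + 41.2·(cos 145.9°, sin 145.9°) = (10.85, 38.41). AN ⟂ NJ; with |NJ| = 16.1 on the left of AN, J = N + 16.1·(-0.5606, -0.8281) = (1.823, 25.07). Then |DJ| = |J − D| = 25.14.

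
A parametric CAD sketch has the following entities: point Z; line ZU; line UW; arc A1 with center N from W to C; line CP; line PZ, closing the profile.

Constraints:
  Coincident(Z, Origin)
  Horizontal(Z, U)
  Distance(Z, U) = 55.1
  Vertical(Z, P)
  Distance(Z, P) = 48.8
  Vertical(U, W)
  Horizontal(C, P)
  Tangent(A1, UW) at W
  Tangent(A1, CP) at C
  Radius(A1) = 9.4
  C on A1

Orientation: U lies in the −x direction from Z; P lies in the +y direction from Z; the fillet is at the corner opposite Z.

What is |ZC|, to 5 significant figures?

66.858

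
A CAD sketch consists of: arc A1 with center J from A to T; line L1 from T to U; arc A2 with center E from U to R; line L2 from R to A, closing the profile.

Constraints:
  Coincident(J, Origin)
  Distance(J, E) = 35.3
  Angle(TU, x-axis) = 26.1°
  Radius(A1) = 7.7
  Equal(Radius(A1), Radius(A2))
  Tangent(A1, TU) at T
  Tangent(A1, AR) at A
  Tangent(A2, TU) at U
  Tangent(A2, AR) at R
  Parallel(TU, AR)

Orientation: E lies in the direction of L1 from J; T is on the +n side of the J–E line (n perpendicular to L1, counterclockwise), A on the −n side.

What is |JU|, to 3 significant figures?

36.1

The slot axis is L1's direction at 26.1°, so u = (cos 26.1°, sin 26.1°) = (0.898, 0.440) and n = (−sin 26.1°, cos 26.1°) = (-0.440, 0.898). J is at the origin and E lies 35.3 along u from J, so E = 35.3·u = (31.7, 15.5). Tangency of A1 to both parallel lines with radius 7.7 puts T and A at J ± 7.7·n: T = (-3.39, 6.91), A = (3.39, -6.91). Equal radii place U and R the same way about E: U = E + 7.7·n = (28.3, 22.4), R = E − 7.7·n = (35.1, 8.62). Then |JU| = |U − J| = 36.1.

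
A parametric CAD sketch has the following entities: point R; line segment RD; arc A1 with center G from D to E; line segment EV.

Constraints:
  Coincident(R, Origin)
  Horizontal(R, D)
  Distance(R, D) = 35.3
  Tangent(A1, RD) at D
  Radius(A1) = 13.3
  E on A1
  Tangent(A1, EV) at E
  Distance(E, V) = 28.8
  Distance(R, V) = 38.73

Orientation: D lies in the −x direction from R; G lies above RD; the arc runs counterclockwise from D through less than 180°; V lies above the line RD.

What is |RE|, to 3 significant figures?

24.4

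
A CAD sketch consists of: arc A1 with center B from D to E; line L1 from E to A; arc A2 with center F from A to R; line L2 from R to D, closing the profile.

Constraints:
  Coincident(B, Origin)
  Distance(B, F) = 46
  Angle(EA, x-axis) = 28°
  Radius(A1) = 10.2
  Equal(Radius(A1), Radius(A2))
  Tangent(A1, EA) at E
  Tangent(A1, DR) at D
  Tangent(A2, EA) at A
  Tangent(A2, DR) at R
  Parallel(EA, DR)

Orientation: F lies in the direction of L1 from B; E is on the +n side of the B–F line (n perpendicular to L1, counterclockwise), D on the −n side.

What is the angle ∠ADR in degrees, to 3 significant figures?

23.9°

The slot axis is L1's direction at 28.0°, so u = (cos 28.0°, sin 28.0°) = (0.883, 0.469) and n = (−sin 28.0°, cos 28.0°) = (-0.469, 0.883). B is at the origin and F lies 46.0 along u from B, so F = 46.0·u = (40.6, 21.6). Tangency of A1 to both parallel lines with radius 10.2 puts E and D at B ± 10.2·n: E = (-4.79, 9.01), D = (4.79, -9.01). Equal radii place A and R the same way about F: A = F + 10.2·n = (35.8, 30.6), R = F − 10.2·n = (45.4, 12.6). Then cos ∠ADR = DA·DR / (|DA||DR|), giving 23.9°.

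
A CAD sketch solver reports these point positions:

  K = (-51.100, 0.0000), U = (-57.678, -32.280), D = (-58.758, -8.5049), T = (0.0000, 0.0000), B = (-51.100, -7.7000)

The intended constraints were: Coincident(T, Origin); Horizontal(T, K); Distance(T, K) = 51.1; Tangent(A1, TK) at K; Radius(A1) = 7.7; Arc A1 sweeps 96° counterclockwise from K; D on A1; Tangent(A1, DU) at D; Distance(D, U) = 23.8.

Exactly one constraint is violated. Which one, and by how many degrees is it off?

Tangent(A1, DU) at D — off by 3.40°.

T = (0.00, 0.00) ✓; T.y = 0.00, K.y = 0.00 ✓; |TK| = 51.10 ✓; ∠(BK, KT) = 90.00° ✓; |BK| = 7.700 ✓; bearing(B→D) − bearing(B→K) = 96.00° ✓; |BD| = 7.700 ✓; ∠(BD, DU) = 93.40° ✗; |DU| = 23.80 ✓.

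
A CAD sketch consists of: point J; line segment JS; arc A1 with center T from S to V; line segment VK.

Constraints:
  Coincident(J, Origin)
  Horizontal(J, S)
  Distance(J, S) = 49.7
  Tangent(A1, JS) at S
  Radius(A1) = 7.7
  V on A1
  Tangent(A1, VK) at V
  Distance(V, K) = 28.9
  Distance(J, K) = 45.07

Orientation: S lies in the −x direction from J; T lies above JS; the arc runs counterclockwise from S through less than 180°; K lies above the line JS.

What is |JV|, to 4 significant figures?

42.81

Checks: |TV| = 7.700 ✓; ∠(TV, VK) = 90.00° ✓; |VK| = 28.90 ✓; |JK| = 45.07 ✓.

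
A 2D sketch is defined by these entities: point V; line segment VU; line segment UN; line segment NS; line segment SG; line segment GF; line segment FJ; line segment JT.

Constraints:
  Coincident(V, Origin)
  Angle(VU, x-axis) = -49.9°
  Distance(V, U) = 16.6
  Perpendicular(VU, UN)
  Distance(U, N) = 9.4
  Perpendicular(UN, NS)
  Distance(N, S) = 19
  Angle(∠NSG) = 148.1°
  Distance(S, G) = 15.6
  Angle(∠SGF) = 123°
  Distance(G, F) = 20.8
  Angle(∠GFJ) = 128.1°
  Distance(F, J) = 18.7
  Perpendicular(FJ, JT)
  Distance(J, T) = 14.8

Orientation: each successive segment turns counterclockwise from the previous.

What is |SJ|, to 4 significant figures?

40.87

V is at the origin; VU runs at -49.9° with length 16.6, so U = (10.69, -12.70). VU ⟂ UN, so UN runs at 40.10°; with |UN| = 9.4, N = (17.88, -6.643). UN is perpendicular to NS, so NS runs at 130.1°; with |NS| = 19.0, S = (5.644, 7.891). ∠NSG = 148.1° gives SG at 162.0° from the x-axis; with |SG| = 15.6, G = (-9.192, 12.71). ∠SGF = 123.0° gives GF at -141.0° from the x-axis; with |GF| = 20.8, F = (-25.36, -0.3786). ∠GFJ = 128.1° gives FJ at -89.10° from the x-axis; with |FJ| = 18.7, J = (-25.06, -19.08). Then |SJ| = |J − S| = 40.87.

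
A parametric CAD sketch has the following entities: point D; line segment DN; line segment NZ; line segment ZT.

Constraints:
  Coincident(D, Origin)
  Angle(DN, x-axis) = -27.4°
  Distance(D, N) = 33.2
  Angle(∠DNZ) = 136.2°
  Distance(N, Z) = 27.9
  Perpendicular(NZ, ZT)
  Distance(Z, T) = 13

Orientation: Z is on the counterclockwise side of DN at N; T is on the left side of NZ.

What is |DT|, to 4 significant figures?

52.81

D is at the origin; DN runs at -27.4° with length 33.2, so N = 33.2·(cos -27.4°, sin -27.4°) = (29.48, -15.28). ∠DNZ = 136.2°, so NZ runs at -27.4° + (180° − 136.2°) = 16.40° from the x-axis; with |NZ| = 27.9, Z = N + 27.9·(cos 16.40°, sin 16.40°) = (56.24, -7.401). NZ is perpendicular to ZT; with |ZT| = 13.0 on the left of NZ, T = Z + 13.0·(-0.2823, 0.9593) = (52.57, 5.070). Then |DT| = |T − D| = 52.81.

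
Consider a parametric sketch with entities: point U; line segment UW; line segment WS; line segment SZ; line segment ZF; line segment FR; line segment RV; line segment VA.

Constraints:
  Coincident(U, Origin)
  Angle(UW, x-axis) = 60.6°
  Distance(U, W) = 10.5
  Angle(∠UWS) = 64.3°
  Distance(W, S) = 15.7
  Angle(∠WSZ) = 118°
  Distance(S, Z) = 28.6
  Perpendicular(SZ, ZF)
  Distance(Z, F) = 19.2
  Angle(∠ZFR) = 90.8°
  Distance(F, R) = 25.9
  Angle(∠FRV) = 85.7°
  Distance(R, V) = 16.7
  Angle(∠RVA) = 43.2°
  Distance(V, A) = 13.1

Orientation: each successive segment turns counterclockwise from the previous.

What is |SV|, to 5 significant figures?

4.7140

U is at the origin; UW runs at 60.6° with length 10.5, so W = (5.1545, 9.1477). ∠UWS = 64.3° gives WS at 176.30° from the x-axis; with |WS| = 15.7, S = (-10.513, 10.161). ∠WSZ = 118.0° gives SZ at -121.70° from the x-axis; with |SZ| = 28.6, Z = (-25.541, -14.172). SZ is perpendicular to ZF, so ZF runs at -31.700°; with |ZF| = 19.2, F = (-9.2057, -24.261). ∠ZFR = 90.8° gives FR at 57.500° from the x-axis; with |FR| = 25.9, R = (4.7104, -2.4175). ∠FRV = 85.7° gives RV at 151.80° from the x-axis; with |RV| = 16.7, V = (-10.007, 5.4741). Then |SV| = |V − S| = 4.7140.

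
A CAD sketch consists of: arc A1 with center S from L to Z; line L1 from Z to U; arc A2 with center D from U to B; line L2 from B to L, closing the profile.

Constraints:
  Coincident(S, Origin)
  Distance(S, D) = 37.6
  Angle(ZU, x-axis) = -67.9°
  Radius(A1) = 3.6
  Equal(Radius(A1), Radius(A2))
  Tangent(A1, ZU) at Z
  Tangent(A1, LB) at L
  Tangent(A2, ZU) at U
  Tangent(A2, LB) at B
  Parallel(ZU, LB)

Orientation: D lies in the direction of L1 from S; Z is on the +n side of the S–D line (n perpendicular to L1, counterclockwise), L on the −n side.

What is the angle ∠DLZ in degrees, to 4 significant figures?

84.53°

The slot axis is L1's direction at -67.9°, so u = (cos -67.9°, sin -67.9°) = (0.3762, -0.9265) and n = (−sin -67.9°, cos -67.9°) = (0.9265, 0.3762). S is at the origin and D lies 37.6 along u from S, so D = 37.6·u = (14.15, -34.84). Tangency of A1 to both parallel lines with radius 3.6 puts Z and L at S ± 3.6·n: Z = (3.336, 1.354), L = (-3.336, -1.354). Then cos ∠DLZ = LD·LZ / (|LD||LZ|), giving 84.53°.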